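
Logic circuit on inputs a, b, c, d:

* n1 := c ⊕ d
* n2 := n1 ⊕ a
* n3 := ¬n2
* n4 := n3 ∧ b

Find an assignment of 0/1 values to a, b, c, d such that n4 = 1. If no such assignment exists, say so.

a=1, b=1, c=0, d=1

n4 = n3 ∧ b must be 1, so both n3 = 1 and b = 1.
n3 = ¬n2 must be 1, so n2 = 0.
Check with a=1, b=1, c=0, d=1:
n1 = c ⊕ d = 0 ⊕ 1 = 1
n2 = n1 ⊕ a = 1 ⊕ 1 = 0
n3 = ¬n2 = ¬0 = 1
n4 = n3 ∧ b = 1 ∧ 1 = 1
So n4 = 1 as required.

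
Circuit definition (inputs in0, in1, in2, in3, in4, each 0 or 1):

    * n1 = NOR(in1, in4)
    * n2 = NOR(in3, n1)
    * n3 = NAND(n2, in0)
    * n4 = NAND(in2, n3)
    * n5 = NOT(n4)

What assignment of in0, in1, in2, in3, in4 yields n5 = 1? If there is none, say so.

n5 = NOT(n4) must be 1, so n4 = 0.
n4 = NAND(in2, n3) must be 0, so both in2 = 1 and n3 = 1.
Check with in0=1, in1=1, in2=1, in3=1, in4=1:
n1 = NOR(in1, in4) = NOR(1, 1) = 0
n2 = NOR(in3, n1) = NOR(1, 0) = 0
n3 = NAND(n2, in0) = NAND(0, 1) = 1
n4 = NAND(in2, n3) = NAND(1, 1) = 0
n5 = NOT(n4) = NOT 0 = 1
So n5 = 1 as required.

in0=1, in1=1, in2=1, in3=1, in4=1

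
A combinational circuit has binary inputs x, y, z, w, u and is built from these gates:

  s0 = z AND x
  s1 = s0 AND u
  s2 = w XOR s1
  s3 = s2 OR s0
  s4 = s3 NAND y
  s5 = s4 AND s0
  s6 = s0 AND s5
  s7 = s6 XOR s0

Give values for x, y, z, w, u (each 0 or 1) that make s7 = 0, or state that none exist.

x=1, y=1, z=0, w=1, u=1

Check with x=1, y=1, z=0, w=1, u=1:
s0 = z AND x = 0 AND 1 = 0
s1 = s0 AND u = 0 AND 1 = 0
s2 = w XOR s1 = 1 XOR 0 = 1
s3 = s2 OR s0 = 1 OR 0 = 1
s4 = s3 NAND y = 1 NAND 1 = 0
s5 = s4 AND s0 = 0 AND 0 = 0
s6 = s0 AND s5 = 0 AND 0 = 0
s7 = s6 XOR s0 = 0 XOR 0 = 0
So s7 = 0 as required.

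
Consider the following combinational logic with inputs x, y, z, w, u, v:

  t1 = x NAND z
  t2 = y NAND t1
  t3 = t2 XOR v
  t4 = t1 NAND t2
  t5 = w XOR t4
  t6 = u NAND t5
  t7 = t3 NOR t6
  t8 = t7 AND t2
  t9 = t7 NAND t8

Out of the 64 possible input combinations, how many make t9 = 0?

t9 = t7 NAND t8 must be 0, so both t7 = 1 and t8 = 1.
t7 = t3 NOR t6 must be 1, so both t3 = 0 and t6 = 0.
t8 = t7 AND t2 must be 1, so both t7 = 1 and t2 = 1.
Enumerating the 64 input combinations, 5 give t9 = 0 and 59 give t9 = 1.

5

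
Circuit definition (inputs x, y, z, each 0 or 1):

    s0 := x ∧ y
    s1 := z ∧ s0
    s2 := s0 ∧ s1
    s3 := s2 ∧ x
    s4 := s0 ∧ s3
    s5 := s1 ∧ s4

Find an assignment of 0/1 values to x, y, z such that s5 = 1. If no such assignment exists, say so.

x=1 y=1 z=1

Check with x=1 y=1 z=1:
s0 = x ∧ y = 1 ∧ 1 = 1
s1 = z ∧ s0 = 1 ∧ 1 = 1
s2 = s0 ∧ s1 = 1 ∧ 1 = 1
s3 = s2 ∧ x = 1 ∧ 1 = 1
s4 = s0 ∧ s3 = 1 ∧ 1 = 1
s5 = s1 ∧ s4 = 1 ∧ 1 = 1
So s5 = 1 as required.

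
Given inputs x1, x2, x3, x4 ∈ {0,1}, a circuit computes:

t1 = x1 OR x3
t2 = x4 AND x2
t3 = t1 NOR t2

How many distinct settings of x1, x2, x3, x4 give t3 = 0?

t3 = t1 NOR t2 must be 0, so at least one of t1, t2 is 1.
Enumerating the 16 input combinations, 13 give t3 = 0 and 3 give t3 = 1.

13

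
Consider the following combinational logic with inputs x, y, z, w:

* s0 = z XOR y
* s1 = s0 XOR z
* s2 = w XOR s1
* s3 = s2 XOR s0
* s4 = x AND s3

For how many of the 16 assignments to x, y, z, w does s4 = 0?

12

s4 = x AND s3 must be 0, so at least one of x, s3 is 0.
Enumerating the 16 input combinations, 12 give s4 = 0 and 4 give s4 = 1.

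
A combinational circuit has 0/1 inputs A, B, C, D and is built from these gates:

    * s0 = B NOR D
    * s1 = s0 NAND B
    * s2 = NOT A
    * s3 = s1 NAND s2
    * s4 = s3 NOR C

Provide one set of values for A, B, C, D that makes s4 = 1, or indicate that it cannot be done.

s4 = s3 NOR C must be 1, so both s3 = 0 and C = 0.
Check with A=0, B=0, C=0, D=1:
s0 = B NOR D = 0 NOR 1 = 0
s1 = s0 NAND B = 0 NAND 0 = 1
s2 = NOT A = NOT 0 = 1
s3 = s1 NAND s2 = 1 NAND 1 = 0
s4 = s3 NOR C = 0 NOR 0 = 1
So s4 = 1 as required.

A=0, B=0, C=0, D=1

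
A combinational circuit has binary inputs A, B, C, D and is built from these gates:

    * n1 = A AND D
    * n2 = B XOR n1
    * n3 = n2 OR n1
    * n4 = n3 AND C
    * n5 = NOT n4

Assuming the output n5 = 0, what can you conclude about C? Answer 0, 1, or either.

1

n5 = NOT n4 must be 0, so n4 = 1.
Every assignment with n5 = 0 has C = 1; there are 5 such assignment(s).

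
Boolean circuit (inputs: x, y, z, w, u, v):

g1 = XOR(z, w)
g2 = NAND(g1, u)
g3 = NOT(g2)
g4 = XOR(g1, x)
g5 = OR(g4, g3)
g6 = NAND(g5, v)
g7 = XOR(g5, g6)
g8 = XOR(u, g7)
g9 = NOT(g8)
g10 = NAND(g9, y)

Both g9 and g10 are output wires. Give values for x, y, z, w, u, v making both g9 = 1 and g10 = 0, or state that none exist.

x=0, y=1, z=1, w=0, u=1, v=1

Check with x=0, y=1, z=1, w=0, u=1, v=1:
g1 = XOR(z, w) = XOR(1, 0) = 1
g2 = NAND(g1, u) = NAND(1, 1) = 0
g3 = NOT(g2) = NOT 0 = 1
g4 = XOR(g1, x) = XOR(1, 0) = 1
g5 = OR(g4, g3) = OR(1, 1) = 1
g6 = NAND(g5, v) = NAND(1, 1) = 0
g7 = XOR(g5, g6) = XOR(1, 0) = 1
g8 = XOR(u, g7) = XOR(1, 1) = 0
g9 = NOT(g8) = NOT 0 = 1
g10 = NAND(g9, y) = NAND(1, 1) = 0
So g9 = 1 and g10 = 0.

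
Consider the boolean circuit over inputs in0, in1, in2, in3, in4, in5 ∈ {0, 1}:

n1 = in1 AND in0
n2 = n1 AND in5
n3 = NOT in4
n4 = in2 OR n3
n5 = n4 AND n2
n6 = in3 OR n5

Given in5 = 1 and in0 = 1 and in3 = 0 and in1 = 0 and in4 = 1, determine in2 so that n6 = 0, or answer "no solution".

Check with in5 = 1 and in0 = 1 and in3 = 0 and in1 = 0 and in4 = 1 and in2=0:
n1 = in1 AND in0 = 0 AND 1 = 0
n2 = n1 AND in5 = 0 AND 1 = 0
n3 = NOT in4 = NOT 1 = 0
n4 = in2 OR n3 = 0 OR 0 = 0
n5 = n4 AND n2 = 0 AND 0 = 0
n6 = in3 OR n5 = 0 OR 0 = 0
So n6 = 0.

in2=0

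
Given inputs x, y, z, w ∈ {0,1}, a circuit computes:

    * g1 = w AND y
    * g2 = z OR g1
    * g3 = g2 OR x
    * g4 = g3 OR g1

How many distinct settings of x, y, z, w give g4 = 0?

g4 = g3 OR g1 must be 0, so both g3 = 0 and g1 = 0.
g3 = g2 OR x must be 0, so both g2 = 0 and x = 0.
g1 = w AND y must be 0, so at least one of w, y is 0.
Satisfying assignments:
  x=0, y=0, z=0, w=0
  x=0, y=0, z=0, w=1
  x=0, y=1, z=0, w=0

3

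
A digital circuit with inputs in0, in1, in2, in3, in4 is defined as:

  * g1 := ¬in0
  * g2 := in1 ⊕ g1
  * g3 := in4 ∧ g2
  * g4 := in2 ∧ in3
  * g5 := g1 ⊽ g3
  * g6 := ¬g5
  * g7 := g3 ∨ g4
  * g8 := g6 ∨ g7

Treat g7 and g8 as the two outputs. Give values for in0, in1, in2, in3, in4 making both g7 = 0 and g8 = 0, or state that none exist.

in0=1, in1=0, in2=0, in3=1, in4=0

Check with in0=1, in1=0, in2=0, in3=1, in4=0:
g1 = ¬in0 = ¬1 = 0
g2 = in1 ⊕ g1 = 0 ⊕ 0 = 0
g3 = in4 ∧ g2 = 0 ∧ 0 = 0
g4 = in2 ∧ in3 = 0 ∧ 1 = 0
g5 = g1 ⊽ g3 = 0 ⊽ 0 = 1
g6 = ¬g5 = ¬1 = 0
g7 = g3 ∨ g4 = 0 ∨ 0 = 0
g8 = g6 ∨ g7 = 0 ∨ 0 = 0
So g7 = 0 and g8 = 0.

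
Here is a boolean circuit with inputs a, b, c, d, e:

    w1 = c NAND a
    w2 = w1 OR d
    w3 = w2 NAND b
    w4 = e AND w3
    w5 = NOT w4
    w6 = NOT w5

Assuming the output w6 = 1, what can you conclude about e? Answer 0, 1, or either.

1

w6 = NOT w5 must be 1, so w5 = 0.
w5 = NOT w4 must be 0, so w4 = 1.
w4 = e AND w3 must be 1, so both e = 1 and w3 = 1.
Every assignment with w6 = 1 has e = 1; there are 9 such assignment(s).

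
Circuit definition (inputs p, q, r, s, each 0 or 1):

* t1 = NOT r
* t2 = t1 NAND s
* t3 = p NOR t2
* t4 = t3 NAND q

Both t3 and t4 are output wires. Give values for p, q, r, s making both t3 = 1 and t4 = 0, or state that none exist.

p=0, q=1, r=0, s=1

Check with p=0, q=1, r=0, s=1:
t1 = NOT r = NOT 0 = 1
t2 = t1 NAND s = 1 NAND 1 = 0
t3 = p NOR t2 = 0 NOR 0 = 1
t4 = t3 NAND q = 1 NAND 1 = 0
So t3 = 1 and t4 = 0.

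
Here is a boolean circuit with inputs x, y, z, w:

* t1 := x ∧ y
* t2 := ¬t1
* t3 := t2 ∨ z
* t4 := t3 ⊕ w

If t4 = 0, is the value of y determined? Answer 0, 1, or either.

either

Both values of y occur among assignments with t4 = 0:
  y=0: x=0, y=0, z=0, w=1
  y=1: x=0, y=1, z=0, w=1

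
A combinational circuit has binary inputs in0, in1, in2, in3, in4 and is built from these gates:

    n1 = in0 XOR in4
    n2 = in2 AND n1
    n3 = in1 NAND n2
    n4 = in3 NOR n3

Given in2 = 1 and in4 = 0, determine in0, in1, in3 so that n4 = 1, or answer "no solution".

n4 = in3 NOR n3 must be 1, so both in3 = 0 and n3 = 0.
n3 = in1 NAND n2 must be 0, so both in1 = 1 and n2 = 1.
Check with in2 = 1 and in4 = 0 and in0=1, in1=1, in3=0:
n1 = in0 XOR in4 = 1 XOR 0 = 1
n2 = in2 AND n1 = 1 AND 1 = 1
n3 = in1 NAND n2 = 1 NAND 1 = 0
n4 = in3 NOR n3 = 0 NOR 0 = 1
So n4 = 1.

in0=1, in1=1, in3=0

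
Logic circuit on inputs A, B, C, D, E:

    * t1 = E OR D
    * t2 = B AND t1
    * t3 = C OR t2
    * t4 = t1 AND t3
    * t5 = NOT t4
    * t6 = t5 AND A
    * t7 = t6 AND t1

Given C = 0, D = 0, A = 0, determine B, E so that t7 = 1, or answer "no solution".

no solution exists

With C = 0, D = 0, A = 0 fixed, none of the 4 settings of B, E give t7 = 1.
For example, with B=1, E=1:
t1 = E OR D = 1 OR 0 = 1
t2 = B AND t1 = 1 AND 1 = 1
t3 = C OR t2 = 0 OR 1 = 1
t4 = t1 AND t3 = 1 AND 1 = 1
t5 = NOT t4 = NOT 1 = 0
t6 = t5 AND A = 0 AND 0 = 0
t7 = t6 AND t1 = 0 AND 1 = 0
giving t7 = 0 ≠ 1.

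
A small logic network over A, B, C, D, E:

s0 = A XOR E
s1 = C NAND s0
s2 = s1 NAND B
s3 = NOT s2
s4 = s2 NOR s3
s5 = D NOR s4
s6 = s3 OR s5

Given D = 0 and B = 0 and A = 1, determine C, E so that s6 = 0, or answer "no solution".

With D = 0 and B = 0 and A = 1 fixed, none of the 4 settings of C, E give s6 = 0.
For example, with C=0, E=1:
s0 = A XOR E = 1 XOR 1 = 0
s1 = C NAND s0 = 0 NAND 0 = 1
s2 = s1 NAND B = 1 NAND 0 = 1
s3 = NOT s2 = NOT 1 = 0
s4 = s2 NOR s3 = 1 NOR 0 = 0
s5 = D NOR s4 = 0 NOR 0 = 1
s6 = s3 OR s5 = 0 OR 1 = 1
giving s6 = 1 ≠ 0.

no solution exists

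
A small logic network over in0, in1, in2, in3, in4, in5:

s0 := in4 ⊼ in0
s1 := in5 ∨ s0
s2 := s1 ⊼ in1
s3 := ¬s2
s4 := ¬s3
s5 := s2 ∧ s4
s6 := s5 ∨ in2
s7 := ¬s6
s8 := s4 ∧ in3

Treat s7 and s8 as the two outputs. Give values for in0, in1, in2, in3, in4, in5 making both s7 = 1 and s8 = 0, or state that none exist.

in0=0, in1=1, in2=0, in3=0, in4=1, in5=1

Check with in0=0, in1=1, in2=0, in3=0, in4=1, in5=1:
s0 = in4 ⊼ in0 = 1 ⊼ 0 = 1
s1 = in5 ∨ s0 = 1 ∨ 1 = 1
s2 = s1 ⊼ in1 = 1 ⊼ 1 = 0
s3 = ¬s2 = ¬0 = 1
s4 = ¬s3 = ¬1 = 0
s5 = s2 ∧ s4 = 0 ∧ 0 = 0
s6 = s5 ∨ in2 = 0 ∨ 0 = 0
s7 = ¬s6 = ¬0 = 1
s8 = s4 ∧ in3 = 0 ∧ 0 = 0
So s7 = 1 and s8 = 0.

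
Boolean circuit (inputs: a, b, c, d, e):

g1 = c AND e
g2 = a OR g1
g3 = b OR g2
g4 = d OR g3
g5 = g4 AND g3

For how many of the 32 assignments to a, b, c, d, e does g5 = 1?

26

g5 = g4 AND g3 must be 1, so both g4 = 1 and g3 = 1.
g4 = d OR g3 must be 1, so at least one of d, g3 is 1.
g3 = b OR g2 must be 1, so at least one of b, g2 is 1.
Enumerating the 32 input combinations, 26 give g5 = 1 and 6 give g5 = 0.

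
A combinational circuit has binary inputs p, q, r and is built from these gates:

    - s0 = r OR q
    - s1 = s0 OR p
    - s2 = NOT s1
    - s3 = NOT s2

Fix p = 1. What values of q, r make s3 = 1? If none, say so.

q=0, r=0

Check with p = 1 and q=0, r=0:
s0 = r OR q = 0 OR 0 = 0
s1 = s0 OR p = 0 OR 1 = 1
s2 = NOT s1 = NOT 1 = 0
s3 = NOT s2 = NOT 0 = 1
So s3 = 1.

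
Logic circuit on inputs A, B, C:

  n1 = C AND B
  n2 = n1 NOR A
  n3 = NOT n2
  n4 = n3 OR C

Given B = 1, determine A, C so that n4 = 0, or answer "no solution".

A=0, C=0

n4 = n3 OR C must be 0, so both n3 = 0 and C = 0.
n3 = NOT n2 must be 0, so n2 = 1.
Check with B = 1 and A=0, C=0:
n1 = C AND B = 0 AND 1 = 0
n2 = n1 NOR A = 0 NOR 0 = 1
n3 = NOT n2 = NOT 1 = 0
n4 = n3 OR C = 0 OR 0 = 0
So n4 = 0.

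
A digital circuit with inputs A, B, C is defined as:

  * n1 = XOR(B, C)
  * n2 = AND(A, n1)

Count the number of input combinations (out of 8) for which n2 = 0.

6

n2 = AND(A, n1) must be 0, so at least one of A, n1 is 0.
Satisfying assignments:
  A=0, B=0, C=0
  A=0, B=0, C=1
  A=0, B=1, C=0
  A=0, B=1, C=1
  A=1, B=0, C=0
  A=1, B=1, C=1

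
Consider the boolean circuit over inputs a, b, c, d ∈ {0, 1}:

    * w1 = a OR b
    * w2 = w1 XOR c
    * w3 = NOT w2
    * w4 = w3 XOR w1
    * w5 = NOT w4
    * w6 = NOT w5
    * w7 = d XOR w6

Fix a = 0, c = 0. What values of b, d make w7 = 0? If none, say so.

b=0, d=1

Check with a = 0, c = 0 and b=0, d=1:
w1 = a OR b = 0 OR 0 = 0
w2 = w1 XOR c = 0 XOR 0 = 0
w3 = NOT w2 = NOT 0 = 1
w4 = w3 XOR w1 = 1 XOR 0 = 1
w5 = NOT w4 = NOT 1 = 0
w6 = NOT w5 = NOT 0 = 1
w7 = d XOR w6 = 1 XOR 1 = 0
So w7 = 0.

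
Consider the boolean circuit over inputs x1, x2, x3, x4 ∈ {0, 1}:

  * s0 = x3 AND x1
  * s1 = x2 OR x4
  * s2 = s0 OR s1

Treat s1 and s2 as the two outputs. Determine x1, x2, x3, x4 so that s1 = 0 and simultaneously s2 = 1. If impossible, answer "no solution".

Check with x1=1, x2=0, x3=1, x4=0:
s0 = x3 AND x1 = 1 AND 1 = 1
s1 = x2 OR x4 = 0 OR 0 = 0
s2 = s0 OR s1 = 1 OR 0 = 1
So s1 = 0 and s2 = 1.

x1=1, x2=0, x3=1, x4=0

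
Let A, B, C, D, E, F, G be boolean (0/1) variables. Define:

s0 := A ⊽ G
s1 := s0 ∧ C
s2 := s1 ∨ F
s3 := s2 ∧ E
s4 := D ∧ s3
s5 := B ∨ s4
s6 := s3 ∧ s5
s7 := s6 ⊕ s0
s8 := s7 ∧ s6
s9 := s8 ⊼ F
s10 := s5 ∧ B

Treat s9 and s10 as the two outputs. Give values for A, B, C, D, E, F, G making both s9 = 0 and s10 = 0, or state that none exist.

A=0, B=0, C=0, D=1, E=1, F=1, G=1

Check with A=0, B=0, C=0, D=1, E=1, F=1, G=1:
s0 = A ⊽ G = 0 ⊽ 1 = 0
s1 = s0 ∧ C = 0 ∧ 0 = 0
s2 = s1 ∨ F = 0 ∨ 1 = 1
s3 = s2 ∧ E = 1 ∧ 1 = 1
s4 = D ∧ s3 = 1 ∧ 1 = 1
s5 = B ∨ s4 = 0 ∨ 1 = 1
s6 = s3 ∧ s5 = 1 ∧ 1 = 1
s7 = s6 ⊕ s0 = 1 ⊕ 0 = 1
s8 = s7 ∧ s6 = 1 ∧ 1 = 1
s9 = s8 ⊼ F = 1 ⊼ 1 = 0
s10 = s5 ∧ B = 1 ∧ 0 = 0
So s9 = 0 and s10 = 0.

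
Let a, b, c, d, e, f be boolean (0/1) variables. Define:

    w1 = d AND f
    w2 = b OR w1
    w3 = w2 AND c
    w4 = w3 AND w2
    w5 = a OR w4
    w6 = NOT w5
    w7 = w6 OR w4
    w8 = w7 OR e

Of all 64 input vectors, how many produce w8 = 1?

w8 = w7 OR e must be 1, so at least one of w7, e is 1.
Enumerating the 64 input combinations, 53 give w8 = 1 and 11 give w8 = 0.

53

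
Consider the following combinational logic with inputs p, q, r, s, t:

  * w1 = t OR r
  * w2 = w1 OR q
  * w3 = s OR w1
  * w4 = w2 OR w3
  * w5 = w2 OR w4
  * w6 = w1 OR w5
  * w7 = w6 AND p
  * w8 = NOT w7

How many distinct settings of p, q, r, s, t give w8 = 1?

17

w8 = NOT w7 must be 1, so w7 = 0.
w7 = w6 AND p must be 0, so at least one of w6, p is 0.
Enumerating the 32 input combinations, 17 give w8 = 1 and 15 give w8 = 0.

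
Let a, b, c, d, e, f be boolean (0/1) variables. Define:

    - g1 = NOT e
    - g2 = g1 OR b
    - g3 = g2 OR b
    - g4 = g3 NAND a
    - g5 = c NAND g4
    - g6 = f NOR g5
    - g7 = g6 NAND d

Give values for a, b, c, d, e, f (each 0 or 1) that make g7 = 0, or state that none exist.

a=0 b=1 c=1 d=1 e=1 f=0

g7 = g6 NAND d must be 0, so both g6 = 1 and d = 1.
g6 = f NOR g5 must be 1, so both f = 0 and g5 = 0.
Check with a=0 b=1 c=1 d=1 e=1 f=0:
g1 = NOT e = NOT 1 = 0
g2 = g1 OR b = 0 OR 1 = 1
g3 = g2 OR b = 1 OR 1 = 1
g4 = g3 NAND a = 1 NAND 0 = 1
g5 = c NAND g4 = 1 NAND 1 = 0
g6 = f NOR g5 = 0 NOR 0 = 1
g7 = g6 NAND d = 1 NAND 1 = 0
So g7 = 0 as required.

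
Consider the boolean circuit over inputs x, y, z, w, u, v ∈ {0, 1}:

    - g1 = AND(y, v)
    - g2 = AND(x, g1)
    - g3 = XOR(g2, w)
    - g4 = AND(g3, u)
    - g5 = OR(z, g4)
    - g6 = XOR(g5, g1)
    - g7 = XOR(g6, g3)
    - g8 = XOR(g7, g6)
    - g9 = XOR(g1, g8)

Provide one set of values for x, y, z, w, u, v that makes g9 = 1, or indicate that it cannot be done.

Check with x=0 y=0 z=0 w=1 u=0 v=1:
g1 = AND(y, v) = AND(0, 1) = 0
g2 = AND(x, g1) = AND(0, 0) = 0
g3 = XOR(g2, w) = XOR(0, 1) = 1
g4 = AND(g3, u) = AND(1, 0) = 0
g5 = OR(z, g4) = OR(0, 0) = 0
g6 = XOR(g5, g1) = XOR(0, 0) = 0
g7 = XOR(g6, g3) = XOR(0, 1) = 1
g8 = XOR(g7, g6) = XOR(1, 0) = 1
g9 = XOR(g1, g8) = XOR(0, 1) = 1
So g9 = 1 as required.

x=0 y=0 z=0 w=1 u=0 v=1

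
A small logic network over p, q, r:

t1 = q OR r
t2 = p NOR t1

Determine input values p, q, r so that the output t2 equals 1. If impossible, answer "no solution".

p=0, q=0, r=0

t2 = p NOR t1 must be 1, so both p = 0 and t1 = 0.
t1 = q OR r must be 0, so both q = 0 and r = 0.
Check with p=0, q=0, r=0:
t1 = q OR r = 0 OR 0 = 0
t2 = p NOR t1 = 0 NOR 0 = 1
So t2 = 1 as required.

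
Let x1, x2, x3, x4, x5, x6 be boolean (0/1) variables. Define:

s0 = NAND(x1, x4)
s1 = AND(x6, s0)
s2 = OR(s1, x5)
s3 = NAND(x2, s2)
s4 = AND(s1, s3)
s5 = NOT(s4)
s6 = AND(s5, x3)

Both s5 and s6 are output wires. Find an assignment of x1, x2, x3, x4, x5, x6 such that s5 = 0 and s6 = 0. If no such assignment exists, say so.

Check with x1=1, x2=0, x3=1, x4=0, x5=1, x6=1:
s0 = NAND(x1, x4) = NAND(1, 0) = 1
s1 = AND(x6, s0) = AND(1, 1) = 1
s2 = OR(s1, x5) = OR(1, 1) = 1
s3 = NAND(x2, s2) = NAND(0, 1) = 1
s4 = AND(s1, s3) = AND(1, 1) = 1
s5 = NOT(s4) = NOT 1 = 0
s6 = AND(s5, x3) = AND(0, 1) = 0
So s5 = 0 and s6 = 0.

x1=1, x2=0, x3=1, x4=0, x5=1, x6=1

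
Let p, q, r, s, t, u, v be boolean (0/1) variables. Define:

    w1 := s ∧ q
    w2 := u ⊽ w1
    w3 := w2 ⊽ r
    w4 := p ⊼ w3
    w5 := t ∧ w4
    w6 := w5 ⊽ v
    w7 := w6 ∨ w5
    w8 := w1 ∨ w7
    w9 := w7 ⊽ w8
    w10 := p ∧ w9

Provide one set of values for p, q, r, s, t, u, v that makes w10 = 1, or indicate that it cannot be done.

Check with p=1, q=1, r=0, s=0, t=0, u=1, v=1:
w1 = s ∧ q = 0 ∧ 1 = 0
w2 = u ⊽ w1 = 1 ⊽ 0 = 0
w3 = w2 ⊽ r = 0 ⊽ 0 = 1
w4 = p ⊼ w3 = 1 ⊼ 1 = 0
w5 = t ∧ w4 = 0 ∧ 0 = 0
w6 = w5 ⊽ v = 0 ⊽ 1 = 0
w7 = w6 ∨ w5 = 0 ∨ 0 = 0
w8 = w1 ∨ w7 = 0 ∨ 0 = 0
w9 = w7 ⊽ w8 = 0 ⊽ 0 = 1
w10 = p ∧ w9 = 1 ∧ 1 = 1
So w10 = 1 as required.

p=1, q=1, r=0, s=0, t=0, u=1, v=1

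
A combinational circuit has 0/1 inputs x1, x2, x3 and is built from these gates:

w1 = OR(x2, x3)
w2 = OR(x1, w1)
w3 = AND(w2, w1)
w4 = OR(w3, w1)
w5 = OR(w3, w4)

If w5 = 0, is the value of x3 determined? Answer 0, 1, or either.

0

w5 = OR(w3, w4) must be 0, so both w3 = 0 and w4 = 0.
w3 = AND(w2, w1) must be 0, so at least one of w2, w1 is 0.
Every assignment with w5 = 0 has x3 = 0; there are 2 such assignment(s).
  x1=0, x2=0, x3=0
  x1=1, x2=0, x3=0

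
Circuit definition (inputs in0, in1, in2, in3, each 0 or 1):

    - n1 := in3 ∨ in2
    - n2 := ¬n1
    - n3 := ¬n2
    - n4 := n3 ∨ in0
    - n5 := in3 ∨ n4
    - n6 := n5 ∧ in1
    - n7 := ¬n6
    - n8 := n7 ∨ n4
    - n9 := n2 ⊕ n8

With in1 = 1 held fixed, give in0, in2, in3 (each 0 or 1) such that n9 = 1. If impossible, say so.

in0=1 in2=1 in3=1

Check with in1 = 1 and in0=1, in2=1, in3=1:
n1 = in3 ∨ in2 = 1 ∨ 1 = 1
n2 = ¬n1 = ¬1 = 0
n3 = ¬n2 = ¬0 = 1
n4 = n3 ∨ in0 = 1 ∨ 1 = 1
n5 = in3 ∨ n4 = 1 ∨ 1 = 1
n6 = n5 ∧ in1 = 1 ∧ 1 = 1
n7 = ¬n6 = ¬1 = 0
n8 = n7 ∨ n4 = 0 ∨ 1 = 1
n9 = n2 ⊕ n8 = 0 ⊕ 1 = 1
So n9 = 1.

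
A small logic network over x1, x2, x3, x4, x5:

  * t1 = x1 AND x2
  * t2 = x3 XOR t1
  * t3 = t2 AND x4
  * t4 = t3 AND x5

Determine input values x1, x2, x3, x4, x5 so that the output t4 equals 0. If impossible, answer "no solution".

x1=0, x2=1, x3=0, x4=1, x5=0

t4 = t3 AND x5 must be 0, so at least one of t3, x5 is 0.
Check with x1=0, x2=1, x3=0, x4=1, x5=0:
t1 = x1 AND x2 = 0 AND 1 = 0
t2 = x3 XOR t1 = 0 XOR 0 = 0
t3 = t2 AND x4 = 0 AND 1 = 0
t4 = t3 AND x5 = 0 AND 0 = 0
So t4 = 0 as required.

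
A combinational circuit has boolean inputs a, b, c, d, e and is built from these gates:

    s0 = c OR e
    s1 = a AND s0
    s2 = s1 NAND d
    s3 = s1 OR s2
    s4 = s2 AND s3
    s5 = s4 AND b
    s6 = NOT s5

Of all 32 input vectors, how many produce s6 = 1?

s6 = NOT s5 must be 1, so s5 = 0.
s5 = s4 AND b must be 0, so at least one of s4, b is 0.
Enumerating the 32 input combinations, 19 give s6 = 1 and 13 give s6 = 0.

19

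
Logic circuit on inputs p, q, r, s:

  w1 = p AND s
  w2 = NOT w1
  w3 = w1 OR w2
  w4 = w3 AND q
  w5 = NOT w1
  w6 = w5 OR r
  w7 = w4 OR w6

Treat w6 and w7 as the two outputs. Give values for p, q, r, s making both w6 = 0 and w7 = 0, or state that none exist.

Check with p=1, q=0, r=0, s=1:
w1 = p AND s = 1 AND 1 = 1
w2 = NOT w1 = NOT 1 = 0
w3 = w1 OR w2 = 1 OR 0 = 1
w4 = w3 AND q = 1 AND 0 = 0
w5 = NOT w1 = NOT 1 = 0
w6 = w5 OR r = 0 OR 0 = 0
w7 = w4 OR w6 = 0 OR 0 = 0
So w6 = 0 and w7 = 0.

p=1, q=0, r=0, s=1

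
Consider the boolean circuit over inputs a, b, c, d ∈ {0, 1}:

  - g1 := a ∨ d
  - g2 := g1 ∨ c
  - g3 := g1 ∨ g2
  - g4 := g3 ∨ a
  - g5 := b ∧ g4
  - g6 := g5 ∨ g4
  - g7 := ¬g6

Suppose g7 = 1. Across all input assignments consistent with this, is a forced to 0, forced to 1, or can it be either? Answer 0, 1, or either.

g7 = ¬g6 must be 1, so g6 = 0.
g6 = g5 ∨ g4 must be 0, so both g5 = 0 and g4 = 0.
Every assignment with g7 = 1 has a = 0; there are 2 such assignment(s).
  a=0, b=0, c=0, d=0
  a=0, b=1, c=0, d=0

0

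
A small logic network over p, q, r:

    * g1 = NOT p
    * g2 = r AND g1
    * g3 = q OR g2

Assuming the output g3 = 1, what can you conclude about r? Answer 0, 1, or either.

either

Both values of r occur among assignments with g3 = 1:
  r=0: p=0, q=1, r=0
  r=1: p=0, q=0, r=1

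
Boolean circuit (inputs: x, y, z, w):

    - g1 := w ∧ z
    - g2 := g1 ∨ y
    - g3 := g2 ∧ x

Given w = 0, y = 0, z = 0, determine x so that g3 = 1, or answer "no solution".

With w = 0, y = 0, z = 0 fixed, none of the 2 settings of x give g3 = 1.
For example, with x=1:
g1 = w ∧ z = 0 ∧ 0 = 0
g2 = g1 ∨ y = 0 ∨ 0 = 0
g3 = g2 ∧ x = 0 ∧ 1 = 0
giving g3 = 0 ≠ 1.

no solution exists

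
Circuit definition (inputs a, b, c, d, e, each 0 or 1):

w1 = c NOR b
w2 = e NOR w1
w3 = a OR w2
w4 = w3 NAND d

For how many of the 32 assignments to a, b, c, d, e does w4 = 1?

21

w4 = w3 NAND d must be 1, so at least one of w3, d is 0.
Enumerating the 32 input combinations, 21 give w4 = 1 and 11 give w4 = 0.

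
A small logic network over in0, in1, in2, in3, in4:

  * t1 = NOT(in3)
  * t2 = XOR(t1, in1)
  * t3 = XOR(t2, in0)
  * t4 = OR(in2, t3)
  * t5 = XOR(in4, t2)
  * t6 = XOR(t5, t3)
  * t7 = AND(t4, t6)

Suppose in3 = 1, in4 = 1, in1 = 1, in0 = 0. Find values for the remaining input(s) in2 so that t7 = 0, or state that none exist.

With in3 = 1, in4 = 1, in1 = 1, in0 = 0 fixed, none of the 2 settings of in2 give t7 = 0.
For example, with in2=1:
t1 = NOT(in3) = NOT 1 = 0
t2 = XOR(t1, in1) = XOR(0, 1) = 1
t3 = XOR(t2, in0) = XOR(1, 0) = 1
t4 = OR(in2, t3) = OR(1, 1) = 1
t5 = XOR(in4, t2) = XOR(1, 1) = 0
t6 = XOR(t5, t3) = XOR(0, 1) = 1
t7 = AND(t4, t6) = AND(1, 1) = 1
giving t7 = 1 ≠ 0.

no solution exists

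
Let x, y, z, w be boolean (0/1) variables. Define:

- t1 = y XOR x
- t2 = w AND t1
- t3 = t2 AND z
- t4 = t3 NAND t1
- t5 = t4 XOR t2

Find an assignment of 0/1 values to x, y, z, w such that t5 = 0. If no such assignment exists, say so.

x=0 y=1 z=0 w=1

t5 = t4 XOR t2 must be 0, so t4 and t2 are equal.
Check with x=0 y=1 z=0 w=1:
t1 = y XOR x = 1 XOR 0 = 1
t2 = w AND t1 = 1 AND 1 = 1
t3 = t2 AND z = 1 AND 0 = 0
t4 = t3 NAND t1 = 0 NAND 1 = 1
t5 = t4 XOR t2 = 1 XOR 1 = 0
So t5 = 0 as required.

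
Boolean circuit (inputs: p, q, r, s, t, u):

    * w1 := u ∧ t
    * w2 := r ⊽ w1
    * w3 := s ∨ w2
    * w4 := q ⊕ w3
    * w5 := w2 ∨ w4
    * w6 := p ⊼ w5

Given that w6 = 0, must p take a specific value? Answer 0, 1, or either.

w6 = p ⊼ w5 must be 0, so both p = 1 and w5 = 1.
w5 = w2 ∨ w4 must be 1, so at least one of w2, w4 is 1.
Every assignment with w6 = 0 has p = 1; there are 22 such assignment(s).

1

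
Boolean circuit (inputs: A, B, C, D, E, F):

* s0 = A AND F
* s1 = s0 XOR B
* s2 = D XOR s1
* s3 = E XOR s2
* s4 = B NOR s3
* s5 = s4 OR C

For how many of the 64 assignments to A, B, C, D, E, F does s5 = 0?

s5 = s4 OR C must be 0, so both s4 = 0 and C = 0.
s4 = B NOR s3 must be 0, so at least one of B, s3 is 1.
Enumerating the 64 input combinations, 24 give s5 = 0 and 40 give s5 = 1.

24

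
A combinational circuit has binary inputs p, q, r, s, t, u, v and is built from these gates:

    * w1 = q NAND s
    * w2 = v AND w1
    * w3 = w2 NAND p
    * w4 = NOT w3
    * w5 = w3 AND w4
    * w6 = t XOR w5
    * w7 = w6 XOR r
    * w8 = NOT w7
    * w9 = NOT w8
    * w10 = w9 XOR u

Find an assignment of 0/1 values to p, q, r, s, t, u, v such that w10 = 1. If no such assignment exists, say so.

p=0 q=0 r=1 s=1 t=0 u=0 v=0

w10 = w9 XOR u must be 1, so w9 and u differ.
Check with p=0 q=0 r=1 s=1 t=0 u=0 v=0:
w1 = q NAND s = 0 NAND 1 = 1
w2 = v AND w1 = 0 AND 1 = 0
w3 = w2 NAND p = 0 NAND 0 = 1
w4 = NOT w3 = NOT 1 = 0
w5 = w3 AND w4 = 1 AND 0 = 0
w6 = t XOR w5 = 0 XOR 0 = 0
w7 = w6 XOR r = 0 XOR 1 = 1
w8 = NOT w7 = NOT 1 = 0
w9 = NOT w8 = NOT 0 = 1
w10 = w9 XOR u = 1 XOR 0 = 1
So w10 = 1 as required.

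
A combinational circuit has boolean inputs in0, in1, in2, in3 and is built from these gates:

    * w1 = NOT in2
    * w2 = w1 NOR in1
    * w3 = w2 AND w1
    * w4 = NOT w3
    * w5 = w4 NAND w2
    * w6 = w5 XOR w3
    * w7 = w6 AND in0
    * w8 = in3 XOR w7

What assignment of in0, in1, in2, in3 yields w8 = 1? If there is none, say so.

w8 = in3 XOR w7 must be 1, so in3 and w7 differ.
Check with in0=0, in1=0, in2=1, in3=1:
w1 = NOT in2 = NOT 1 = 0
w2 = w1 NOR in1 = 0 NOR 0 = 1
w3 = w2 AND w1 = 1 AND 0 = 0
w4 = NOT w3 = NOT 0 = 1
w5 = w4 NAND w2 = 1 NAND 1 = 0
w6 = w5 XOR w3 = 0 XOR 0 = 0
w7 = w6 AND in0 = 0 AND 0 = 0
w8 = in3 XOR w7 = 1 XOR 0 = 1
So w8 = 1 as required.

in0=0, in1=0, in2=1, in3=1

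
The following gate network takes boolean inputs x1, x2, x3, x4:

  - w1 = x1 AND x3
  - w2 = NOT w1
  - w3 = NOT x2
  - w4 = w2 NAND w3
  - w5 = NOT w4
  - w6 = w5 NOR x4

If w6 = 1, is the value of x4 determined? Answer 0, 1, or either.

0

w6 = w5 NOR x4 must be 1, so both w5 = 0 and x4 = 0.
w5 = NOT w4 must be 0, so w4 = 1.
w4 = w2 NAND w3 must be 1, so at least one of w2, w3 is 0.
Every assignment with w6 = 1 has x4 = 0; there are 5 such assignment(s).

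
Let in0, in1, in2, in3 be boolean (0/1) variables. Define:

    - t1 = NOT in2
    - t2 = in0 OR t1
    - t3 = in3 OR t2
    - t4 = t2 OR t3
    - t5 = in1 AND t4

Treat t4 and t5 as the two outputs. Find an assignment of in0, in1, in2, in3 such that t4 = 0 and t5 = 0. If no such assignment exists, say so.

in0=0 in1=0 in2=1 in3=0

Check with in0=0 in1=0 in2=1 in3=0:
t1 = NOT in2 = NOT 1 = 0
t2 = in0 OR t1 = 0 OR 0 = 0
t3 = in3 OR t2 = 0 OR 0 = 0
t4 = t2 OR t3 = 0 OR 0 = 0
t5 = in1 AND t4 = 0 AND 0 = 0
So t4 = 0 and t5 = 0.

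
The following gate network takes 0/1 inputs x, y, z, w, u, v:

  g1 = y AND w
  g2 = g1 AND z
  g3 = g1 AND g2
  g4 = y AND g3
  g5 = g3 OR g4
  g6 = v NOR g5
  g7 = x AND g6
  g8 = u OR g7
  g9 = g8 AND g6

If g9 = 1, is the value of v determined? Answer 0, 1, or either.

g9 = g8 AND g6 must be 1, so both g8 = 1 and g6 = 1.
g8 = u OR g7 must be 1, so at least one of u, g7 is 1.
g6 = v NOR g5 must be 1, so both v = 0 and g5 = 0.
Every assignment with g9 = 1 has v = 0; there are 21 such assignment(s).

0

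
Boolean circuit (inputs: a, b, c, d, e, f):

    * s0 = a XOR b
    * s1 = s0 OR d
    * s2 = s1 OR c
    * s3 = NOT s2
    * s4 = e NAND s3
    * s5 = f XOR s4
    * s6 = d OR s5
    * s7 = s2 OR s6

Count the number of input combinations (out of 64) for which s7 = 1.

s7 = s2 OR s6 must be 1, so at least one of s2, s6 is 1.
Enumerating the 64 input combinations, 60 give s7 = 1 and 4 give s7 = 0.

60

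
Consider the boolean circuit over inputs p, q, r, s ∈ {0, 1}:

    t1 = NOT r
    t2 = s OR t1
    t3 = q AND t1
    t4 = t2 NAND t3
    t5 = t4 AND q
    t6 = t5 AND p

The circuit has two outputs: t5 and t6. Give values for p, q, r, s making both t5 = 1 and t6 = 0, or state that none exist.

p=0 q=1 r=1 s=1

Check with p=0 q=1 r=1 s=1:
t1 = NOT r = NOT 1 = 0
t2 = s OR t1 = 1 OR 0 = 1
t3 = q AND t1 = 1 AND 0 = 0
t4 = t2 NAND t3 = 1 NAND 0 = 1
t5 = t4 AND q = 1 AND 1 = 1
t6 = t5 AND p = 1 AND 0 = 0
So t5 = 1 and t6 = 0.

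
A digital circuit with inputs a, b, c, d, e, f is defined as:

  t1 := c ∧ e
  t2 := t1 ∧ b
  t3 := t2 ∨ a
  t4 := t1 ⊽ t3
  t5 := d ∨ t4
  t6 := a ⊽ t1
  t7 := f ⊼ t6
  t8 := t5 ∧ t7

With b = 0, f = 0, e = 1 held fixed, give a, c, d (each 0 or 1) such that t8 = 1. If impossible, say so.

a=0, c=1, d=1

t8 = t5 ∧ t7 must be 1, so both t5 = 1 and t7 = 1.
Check with b = 0, f = 0, e = 1 and a=0, c=1, d=1:
t1 = c ∧ e = 1 ∧ 1 = 1
t2 = t1 ∧ b = 1 ∧ 0 = 0
t3 = t2 ∨ a = 0 ∨ 0 = 0
t4 = t1 ⊽ t3 = 1 ⊽ 0 = 0
t5 = d ∨ t4 = 1 ∨ 0 = 1
t6 = a ⊽ t1 = 0 ⊽ 1 = 0
t7 = f ⊼ t6 = 0 ⊼ 0 = 1
t8 = t5 ∧ t7 = 1 ∧ 1 = 1
So t8 = 1.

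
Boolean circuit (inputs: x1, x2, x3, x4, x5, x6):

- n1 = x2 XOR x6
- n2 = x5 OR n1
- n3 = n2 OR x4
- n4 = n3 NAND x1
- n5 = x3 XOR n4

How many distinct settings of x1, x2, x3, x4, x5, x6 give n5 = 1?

32

n5 = x3 XOR n4 must be 1, so x3 and n4 differ.
Enumerating the 64 input combinations, 32 give n5 = 1 and 32 give n5 = 0.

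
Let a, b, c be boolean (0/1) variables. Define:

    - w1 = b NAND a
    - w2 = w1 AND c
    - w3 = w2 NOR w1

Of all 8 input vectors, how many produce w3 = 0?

6

w3 = w2 NOR w1 must be 0, so at least one of w2, w1 is 1.
Satisfying assignments:
  a=0, b=0, c=0
  a=0, b=0, c=1
  a=0, b=1, c=0
  a=0, b=1, c=1
  a=1, b=0, c=0
  a=1, b=0, c=1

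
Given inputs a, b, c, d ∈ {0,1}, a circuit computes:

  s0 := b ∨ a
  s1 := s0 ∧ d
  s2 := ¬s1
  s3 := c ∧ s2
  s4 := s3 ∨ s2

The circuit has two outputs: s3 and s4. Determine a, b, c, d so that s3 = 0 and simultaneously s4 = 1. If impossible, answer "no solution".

a=0, b=1, c=0, d=0

Check with a=0, b=1, c=0, d=0:
s0 = b ∨ a = 1 ∨ 0 = 1
s1 = s0 ∧ d = 1 ∧ 0 = 0
s2 = ¬s1 = ¬0 = 1
s3 = c ∧ s2 = 0 ∧ 1 = 0
s4 = s3 ∨ s2 = 0 ∨ 1 = 1
So s3 = 0 and s4 = 1.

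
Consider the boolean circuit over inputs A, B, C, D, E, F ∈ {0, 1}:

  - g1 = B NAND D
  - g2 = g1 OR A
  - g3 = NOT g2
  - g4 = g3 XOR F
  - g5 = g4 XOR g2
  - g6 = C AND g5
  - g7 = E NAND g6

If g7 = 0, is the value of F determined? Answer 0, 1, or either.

0

g7 = E NAND g6 must be 0, so both E = 1 and g6 = 1.
g6 = C AND g5 must be 1, so both C = 1 and g5 = 1.
Every assignment with g7 = 0 has F = 0; there are 8 such assignment(s).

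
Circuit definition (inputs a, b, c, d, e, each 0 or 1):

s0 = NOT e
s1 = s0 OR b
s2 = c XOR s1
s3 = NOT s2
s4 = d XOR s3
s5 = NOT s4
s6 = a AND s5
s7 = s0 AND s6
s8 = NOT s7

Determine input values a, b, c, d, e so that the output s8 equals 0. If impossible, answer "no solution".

a=1, b=0, c=0, d=0, e=0

Check with a=1, b=0, c=0, d=0, e=0:
s0 = NOT e = NOT 0 = 1
s1 = s0 OR b = 1 OR 0 = 1
s2 = c XOR s1 = 0 XOR 1 = 1
s3 = NOT s2 = NOT 1 = 0
s4 = d XOR s3 = 0 XOR 0 = 0
s5 = NOT s4 = NOT 0 = 1
s6 = a AND s5 = 1 AND 1 = 1
s7 = s0 AND s6 = 1 AND 1 = 1
s8 = NOT s7 = NOT 1 = 0
So s8 = 0 as required.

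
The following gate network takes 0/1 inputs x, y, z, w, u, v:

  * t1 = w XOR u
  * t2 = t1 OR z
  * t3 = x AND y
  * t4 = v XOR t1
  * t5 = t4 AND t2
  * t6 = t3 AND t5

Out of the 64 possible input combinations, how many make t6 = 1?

t6 = t3 AND t5 must be 1, so both t3 = 1 and t5 = 1.
t3 = x AND y must be 1, so both x = 1 and y = 1.
Satisfying assignments:
  x=1, y=1, z=0, w=0, u=1, v=0
  x=1, y=1, z=0, w=1, u=0, v=0
  x=1, y=1, z=1, w=0, u=0, v=1
  x=1, y=1, z=1, w=0, u=1, v=0
  x=1, y=1, z=1, w=1, u=0, v=0
  x=1, y=1, z=1, w=1, u=1, v=1

6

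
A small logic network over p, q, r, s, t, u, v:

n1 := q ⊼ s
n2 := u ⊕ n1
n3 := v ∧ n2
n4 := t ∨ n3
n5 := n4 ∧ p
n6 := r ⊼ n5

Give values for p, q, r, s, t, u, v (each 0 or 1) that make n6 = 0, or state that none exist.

p=1 q=0 r=1 s=1 t=0 u=0 v=1

n6 = r ⊼ n5 must be 0, so both r = 1 and n5 = 1.
Check with p=1 q=0 r=1 s=1 t=0 u=0 v=1:
n1 = q ⊼ s = 0 ⊼ 1 = 1
n2 = u ⊕ n1 = 0 ⊕ 1 = 1
n3 = v ∧ n2 = 1 ∧ 1 = 1
n4 = t ∨ n3 = 0 ∨ 1 = 1
n5 = n4 ∧ p = 1 ∧ 1 = 1
n6 = r ⊼ n5 = 1 ⊼ 1 = 0
So n6 = 0 as required.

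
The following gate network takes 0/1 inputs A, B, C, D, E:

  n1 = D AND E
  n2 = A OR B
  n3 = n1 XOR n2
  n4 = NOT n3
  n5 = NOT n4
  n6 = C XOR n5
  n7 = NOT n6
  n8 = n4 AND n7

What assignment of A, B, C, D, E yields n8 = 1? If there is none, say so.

A=0 B=0 C=0 D=0 E=1

n8 = n4 AND n7 must be 1, so both n4 = 1 and n7 = 1.
n4 = NOT n3 must be 1, so n3 = 0.
Check with A=0 B=0 C=0 D=0 E=1:
n1 = D AND E = 0 AND 1 = 0
n2 = A OR B = 0 OR 0 = 0
n3 = n1 XOR n2 = 0 XOR 0 = 0
n4 = NOT n3 = NOT 0 = 1
n5 = NOT n4 = NOT 1 = 0
n6 = C XOR n5 = 0 XOR 0 = 0
n7 = NOT n6 = NOT 0 = 1
n8 = n4 AND n7 = 1 AND 1 = 1
So n8 = 1 as required.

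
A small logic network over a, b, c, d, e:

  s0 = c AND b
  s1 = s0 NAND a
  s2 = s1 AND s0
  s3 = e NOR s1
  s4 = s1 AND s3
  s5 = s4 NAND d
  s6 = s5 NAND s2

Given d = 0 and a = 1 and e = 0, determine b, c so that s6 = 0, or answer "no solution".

With d = 0 and a = 1 and e = 0 fixed, none of the 4 settings of b, c give s6 = 0.
For example, with b=0, c=1:
s0 = c AND b = 1 AND 0 = 0
s1 = s0 NAND a = 0 NAND 1 = 1
s2 = s1 AND s0 = 1 AND 0 = 0
s3 = e NOR s1 = 0 NOR 1 = 0
s4 = s1 AND s3 = 1 AND 0 = 0
s5 = s4 NAND d = 0 NAND 0 = 1
s6 = s5 NAND s2 = 1 NAND 0 = 1
giving s6 = 1 ≠ 0.

no solution exists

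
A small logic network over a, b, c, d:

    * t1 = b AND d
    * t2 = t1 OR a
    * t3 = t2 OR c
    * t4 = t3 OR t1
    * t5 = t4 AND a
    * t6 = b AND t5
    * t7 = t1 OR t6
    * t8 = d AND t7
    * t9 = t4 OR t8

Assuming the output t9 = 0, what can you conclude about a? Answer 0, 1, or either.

t9 = t4 OR t8 must be 0, so both t4 = 0 and t8 = 0.
Every assignment with t9 = 0 has a = 0; there are 3 such assignment(s).
  a=0, b=0, c=0, d=0
  a=0, b=0, c=0, d=1
  a=0, b=1, c=0, d=0

0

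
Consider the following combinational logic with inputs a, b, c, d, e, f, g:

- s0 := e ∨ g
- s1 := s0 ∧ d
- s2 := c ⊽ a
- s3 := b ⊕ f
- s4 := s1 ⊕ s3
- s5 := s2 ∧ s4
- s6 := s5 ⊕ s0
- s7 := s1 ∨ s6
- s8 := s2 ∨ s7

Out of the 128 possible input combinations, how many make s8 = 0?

s8 = s2 ∨ s7 must be 0, so both s2 = 0 and s7 = 0.
s2 = c ⊽ a must be 0, so at least one of c, a is 1.
s7 = s1 ∨ s6 must be 0, so both s1 = 0 and s6 = 0.
Enumerating the 128 input combinations, 24 give s8 = 0 and 104 give s8 = 1.

24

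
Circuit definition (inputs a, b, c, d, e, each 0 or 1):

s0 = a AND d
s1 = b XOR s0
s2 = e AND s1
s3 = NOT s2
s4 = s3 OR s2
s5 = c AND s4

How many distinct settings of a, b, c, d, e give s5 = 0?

s5 = c AND s4 must be 0, so at least one of c, s4 is 0.
Enumerating the 32 input combinations, 16 give s5 = 0 and 16 give s5 = 1.

16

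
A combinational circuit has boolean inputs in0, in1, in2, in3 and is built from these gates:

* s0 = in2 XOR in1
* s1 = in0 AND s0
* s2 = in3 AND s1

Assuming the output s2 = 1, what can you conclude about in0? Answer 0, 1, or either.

1

s2 = in3 AND s1 must be 1, so both in3 = 1 and s1 = 1.
Every assignment with s2 = 1 has in0 = 1; there are 2 such assignment(s).
  in0=1, in1=0, in2=1, in3=1
  in0=1, in1=1, in2=0, in3=1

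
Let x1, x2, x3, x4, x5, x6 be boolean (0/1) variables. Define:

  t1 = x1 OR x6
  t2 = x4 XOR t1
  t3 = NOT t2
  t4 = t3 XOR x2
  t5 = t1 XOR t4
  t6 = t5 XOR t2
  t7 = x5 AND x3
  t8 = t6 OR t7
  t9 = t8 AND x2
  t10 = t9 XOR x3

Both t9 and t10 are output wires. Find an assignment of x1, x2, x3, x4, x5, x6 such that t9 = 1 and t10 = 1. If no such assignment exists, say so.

x1=0, x2=1, x3=0, x4=1, x5=0, x6=1

Check with x1=0, x2=1, x3=0, x4=1, x5=0, x6=1:
t1 = x1 OR x6 = 0 OR 1 = 1
t2 = x4 XOR t1 = 1 XOR 1 = 0
t3 = NOT t2 = NOT 0 = 1
t4 = t3 XOR x2 = 1 XOR 1 = 0
t5 = t1 XOR t4 = 1 XOR 0 = 1
t6 = t5 XOR t2 = 1 XOR 0 = 1
t7 = x5 AND x3 = 0 AND 0 = 0
t8 = t6 OR t7 = 1 OR 0 = 1
t9 = t8 AND x2 = 1 AND 1 = 1
t10 = t9 XOR x3 = 1 XOR 0 = 1
So t9 = 1 and t10 = 1.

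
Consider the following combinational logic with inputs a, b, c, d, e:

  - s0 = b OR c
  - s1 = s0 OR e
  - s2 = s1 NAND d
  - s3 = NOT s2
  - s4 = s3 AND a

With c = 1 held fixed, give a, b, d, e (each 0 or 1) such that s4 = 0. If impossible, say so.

a=0, b=0, d=0, e=0

Check with c = 1 and a=0, b=0, d=0, e=0:
s0 = b OR c = 0 OR 1 = 1
s1 = s0 OR e = 1 OR 0 = 1
s2 = s1 NAND d = 1 NAND 0 = 1
s3 = NOT s2 = NOT 1 = 0
s4 = s3 AND a = 0 AND 0 = 0
So s4 = 0.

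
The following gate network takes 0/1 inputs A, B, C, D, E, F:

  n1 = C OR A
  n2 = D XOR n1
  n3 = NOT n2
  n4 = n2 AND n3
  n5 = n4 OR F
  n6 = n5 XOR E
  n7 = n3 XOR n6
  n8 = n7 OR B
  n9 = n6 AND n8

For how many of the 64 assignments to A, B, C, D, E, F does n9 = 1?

n9 = n6 AND n8 must be 1, so both n6 = 1 and n8 = 1.
Enumerating the 64 input combinations, 24 give n9 = 1 and 40 give n9 = 0.

24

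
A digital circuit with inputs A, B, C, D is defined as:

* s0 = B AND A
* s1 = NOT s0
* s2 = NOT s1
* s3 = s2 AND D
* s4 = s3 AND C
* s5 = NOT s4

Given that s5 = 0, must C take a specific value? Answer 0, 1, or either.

1

s5 = NOT s4 must be 0, so s4 = 1.
s4 = s3 AND C must be 1, so both s3 = 1 and C = 1.
s3 = s2 AND D must be 1, so both s2 = 1 and D = 1.
Every assignment with s5 = 0 has C = 1; there are 1 such assignment(s).
  A=1, B=1, C=1, D=1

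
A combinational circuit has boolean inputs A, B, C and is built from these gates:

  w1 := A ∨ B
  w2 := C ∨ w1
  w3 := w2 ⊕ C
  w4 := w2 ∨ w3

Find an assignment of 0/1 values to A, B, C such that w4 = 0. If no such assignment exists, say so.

w4 = w2 ∨ w3 must be 0, so both w2 = 0 and w3 = 0.
w2 = C ∨ w1 must be 0, so both C = 0 and w1 = 0.
w3 = w2 ⊕ C must be 0, so w2 and C are equal.
Check with A=0, B=0, C=0:
w1 = A ∨ B = 0 ∨ 0 = 0
w2 = C ∨ w1 = 0 ∨ 0 = 0
w3 = w2 ⊕ C = 0 ⊕ 0 = 0
w4 = w2 ∨ w3 = 0 ∨ 0 = 0
So w4 = 0 as required.

A=0, B=0, C=0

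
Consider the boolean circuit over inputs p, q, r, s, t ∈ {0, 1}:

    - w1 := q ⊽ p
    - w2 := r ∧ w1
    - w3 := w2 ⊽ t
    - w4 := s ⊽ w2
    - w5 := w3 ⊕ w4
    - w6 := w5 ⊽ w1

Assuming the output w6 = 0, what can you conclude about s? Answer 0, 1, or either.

either

Both values of s occur among assignments with w6 = 0:
  s=0: p=0, q=0, r=0, s=0, t=0
  s=1: p=0, q=0, r=0, s=1, t=0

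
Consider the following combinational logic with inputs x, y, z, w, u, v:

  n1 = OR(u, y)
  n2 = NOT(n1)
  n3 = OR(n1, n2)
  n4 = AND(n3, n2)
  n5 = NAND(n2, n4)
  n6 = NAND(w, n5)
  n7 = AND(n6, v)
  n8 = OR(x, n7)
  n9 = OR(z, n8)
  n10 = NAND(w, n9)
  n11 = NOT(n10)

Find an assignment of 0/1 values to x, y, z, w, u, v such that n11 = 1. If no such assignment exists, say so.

x=1 y=1 z=0 w=1 u=0 v=1

n11 = NOT(n10) must be 1, so n10 = 0.
n10 = NAND(w, n9) must be 0, so both w = 1 and n9 = 1.
n9 = OR(z, n8) must be 1, so at least one of z, n8 is 1.
Check with x=1 y=1 z=0 w=1 u=0 v=1:
n1 = OR(u, y) = OR(0, 1) = 1
n2 = NOT(n1) = NOT 1 = 0
n3 = OR(n1, n2) = OR(1, 0) = 1
n4 = AND(n3, n2) = AND(1, 0) = 0
n5 = NAND(n2, n4) = NAND(0, 0) = 1
n6 = NAND(w, n5) = NAND(1, 1) = 0
n7 = AND(n6, v) = AND(0, 1) = 0
n8 = OR(x, n7) = OR(1, 0) = 1
n9 = OR(z, n8) = OR(0, 1) = 1
n10 = NAND(w, n9) = NAND(1, 1) = 0
n11 = NOT(n10) = NOT 0 = 1
So n11 = 1 as required.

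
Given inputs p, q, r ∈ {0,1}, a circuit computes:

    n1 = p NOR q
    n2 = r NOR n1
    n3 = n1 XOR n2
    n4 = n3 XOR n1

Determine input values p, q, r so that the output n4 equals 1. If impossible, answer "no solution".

n4 = n3 XOR n1 must be 1, so n3 and n1 differ.
Check with p=1, q=0, r=0:
n1 = p NOR q = 1 NOR 0 = 0
n2 = r NOR n1 = 0 NOR 0 = 1
n3 = n1 XOR n2 = 0 XOR 1 = 1
n4 = n3 XOR n1 = 1 XOR 0 = 1
So n4 = 1 as required.

p=1, q=0, r=0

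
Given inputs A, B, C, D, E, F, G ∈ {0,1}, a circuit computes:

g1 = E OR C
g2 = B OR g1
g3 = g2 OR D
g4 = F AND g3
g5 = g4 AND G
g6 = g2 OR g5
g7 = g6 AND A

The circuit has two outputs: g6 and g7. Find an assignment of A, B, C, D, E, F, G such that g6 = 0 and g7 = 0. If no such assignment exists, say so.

A=0, B=0, C=0, D=1, E=0, F=1, G=0

Check with A=0, B=0, C=0, D=1, E=0, F=1, G=0:
g1 = E OR C = 0 OR 0 = 0
g2 = B OR g1 = 0 OR 0 = 0
g3 = g2 OR D = 0 OR 1 = 1
g4 = F AND g3 = 1 AND 1 = 1
g5 = g4 AND G = 1 AND 0 = 0
g6 = g2 OR g5 = 0 OR 0 = 0
g7 = g6 AND A = 0 AND 0 = 0
So g6 = 0 and g7 = 0.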